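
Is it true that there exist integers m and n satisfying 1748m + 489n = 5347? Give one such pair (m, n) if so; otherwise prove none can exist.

1748 and 489 are coprime, so 1748m + 489n ranges over all of ℤ.
Euclidean algorithm: 1748 = 3·489 + 281, 489 = 1·281 + 208, 281 = 1·208 + 73, 208 = 2·73 + 62, 73 = 1·62 + 11, 62 = 5·11 + 7, 11 = 1·7 + 4, 7 = 1·4 + 3, 4 = 1·3 + 1, 3 = 3·1 + 0.
Back-substituting, 1 = 4 − 1·3 = 4 − (7 − 1·4) = −7 + 2·4 = −7 + 2·(11 − 1·7) = 2·11 − 3·7 = 2·11 − 3·(62 − 5·11) = −3·62 + 17·11 = −3·62 + 17·(73 − 1·62) = 17·73 − 20·62 = 17·73 − 20·(208 − 2·73) = −20·208 + 57·73 = −20·208 + 57·(281 − 1·208) = 57·281 − 77·208 = 57·281 − 77·(489 − 1·281) = −77·489 + 134·281 = −77·489 + 134·(1748 − 3·489) = 134·1748 − 479·489; that is, 1748·134 + 489·(-479) = 1.
Scaling by 5347 gives the particular solution (m, n) = (716498, -2561213).
Shifting by a multiple of (489, −1748) keeps it a solution: m = 716498 − 1465·489 = 113, n = -2561213 + 1465·1748 = -393.
Check: 1748·113 + 489·(-393) = 197524 − 192177 = 5347. ✓

m = 113, n = -393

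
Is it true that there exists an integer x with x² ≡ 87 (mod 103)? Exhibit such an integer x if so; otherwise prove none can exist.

No such integer exists.

103 is prime, so by Euler's criterion 87 is a square mod 103 iff 87^((103−1)/2) = 87^51 ≡ 1 (mod 103).
Squaring successively (mod 103): 87^2 = 7569 ≡ 50; 87^4 ≡ 50² = 2500 ≡ 28; 87^8 ≡ 28² = 784 ≡ 63; 87^16 ≡ 63² = 3969 ≡ 55; 87^32 ≡ 55² = 3025 ≡ 38.
Since 51 = 32 + 16 + 2 + 1, 87^51 ≡ 38 · 55 · 50 · 87; multiplying out mod 103: 38·55 = 2090 ≡ 30, then 30·50 = 1500 ≡ 58, then 58·87 = 5046 ≡ 102. Thus 87^51 ≡ 102 ≡ −1 (mod 103).
The value −1 means 87 is a non-residue modulo 103, so x² ≡ 87 (mod 103) is impossible.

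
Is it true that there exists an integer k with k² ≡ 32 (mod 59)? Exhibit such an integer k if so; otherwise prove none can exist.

No, no such integer exists.

59 is prime, so by Euler's criterion 32 is a square mod 59 iff 32^((59−1)/2) = 32^29 ≡ 1 (mod 59).
Repeated squaring mod 59: 32^2 = 1024 ≡ 21; 32^4 ≡ 21² = 441 ≡ 28; 32^8 ≡ 28² = 784 ≡ 17; 32^16 ≡ 17² = 289 ≡ 53.
Since 29 = 16 + 8 + 4 + 1, 32^29 ≡ 53 · 17 · 28 · 32; multiplying out mod 59: 53·17 = 901 ≡ 16, then 16·28 = 448 ≡ 35, then 35·32 = 1120 ≡ 58. Thus 32^29 ≡ 58 ≡ −1 (mod 59).
The value −1 means 32 is a non-residue modulo 59, so k² ≡ 32 (mod 59) is impossible.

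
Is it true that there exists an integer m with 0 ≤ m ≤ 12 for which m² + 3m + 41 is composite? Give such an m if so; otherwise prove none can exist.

m = 4

At m = 4: 4² + 3·4 + 41 = 69 = 3·23, which is composite.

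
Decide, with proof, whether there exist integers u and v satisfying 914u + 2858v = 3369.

Both 914 and 2858 are divisible by gcd(914, 2858) = 2, hence so is any combination 914u + 2858v.
But 3369 is not a multiple of 2 (it leaves remainder 1).
Hence no integers u, v satisfy the equation.

There are no such integers.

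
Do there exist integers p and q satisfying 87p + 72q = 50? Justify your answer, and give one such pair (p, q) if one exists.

No, no such integers exist.

Any value of 87p + 72q is a multiple of gcd(87, 72) = 3.
But 50 = 3·16 + 2, so 3 ∤ 50.
Therefore 87p + 72q = 50 has no solution in integers.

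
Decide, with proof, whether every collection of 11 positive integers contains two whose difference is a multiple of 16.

Take the 11 consecutive integers 36, 37, …, 46: their residues mod 16 are all distinct because 11 ≤ 16.
Any two of them differ by at most 10 < 16 and by at least 1, so no difference is a multiple of 16.

No; for instance {36, 37, 38, 39, 40, 41, 42, 43, 44, 45, 46} is a counterexample.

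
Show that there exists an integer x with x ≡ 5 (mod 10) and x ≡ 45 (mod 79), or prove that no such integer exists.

x = 45

The moduli 10 and 79 are coprime, so by the Chinese Remainder Theorem a unique solution modulo 790 exists.
Any solution of the first congruence is x = 5 + 10t; substituting into the second, 10t ≡ 45 − 5 ≡ 40 (mod 79).
Note 10·8 = 80 ≡ 1 (mod 79) (as 80 − 1 = 1·79), so 10⁻¹ ≡ 8.
Multiplying by 8: t ≡ 8·40 = 320 ≡ 4 (mod 79).
Taking t = 4 gives x = 5 + 10·4 = 45.
Indeed 45 ≡ 5 (mod 10) and 45 ≡ 45 (mod 79).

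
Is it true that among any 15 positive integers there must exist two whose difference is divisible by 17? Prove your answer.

Take the 15 consecutive integers 40, 41, …, 54: their residues mod 17 are all distinct because 15 ≤ 17.
Any two of them differ by at most 14 < 17 and by at least 1, so no difference is a multiple of 17.

No; for instance {40, 41, 42, 43, 44, 45, 46, 47, 48, 49, 50, 51, 52, 53, 54} is a counterexample.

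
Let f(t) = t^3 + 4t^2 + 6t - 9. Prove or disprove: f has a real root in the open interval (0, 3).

f(0) = -9 and f(3) = 72, which have opposite signs.
As a polynomial, f is continuous on every closed interval.
By the Intermediate Value Theorem f must vanish at some point of (0, 3).

Such a root exists.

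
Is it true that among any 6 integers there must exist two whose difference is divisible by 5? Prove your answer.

Yes, this is always true.

There are exactly 5 possible remainders on division by 5.
With 6 integers and only 5 classes, the pigeonhole principle forces two of them, say a and b, into the same class.
Equal remainders mean a − b ≡ 0 (mod 5), so 5 divides their difference.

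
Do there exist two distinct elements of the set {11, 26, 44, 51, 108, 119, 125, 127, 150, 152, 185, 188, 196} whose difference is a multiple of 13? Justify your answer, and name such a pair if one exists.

No such pair exists.

Residues mod 13: 11↦11, 26↦0, 44↦5, 51↦12, 108↦4, 119↦2, 125↦8, 127↦10, 150↦7, 152↦9, 185↦3, 188↦6, 196↦1.
No residue repeats among the 13 elements, so no pair has difference ≡ 0 (mod 13).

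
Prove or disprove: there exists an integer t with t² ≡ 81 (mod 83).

Take t = 9. Then 9² = 81, and since 0 ≤ 81 < 83 this is already reduced: 9² ≡ 81 (mod 83).

t = 9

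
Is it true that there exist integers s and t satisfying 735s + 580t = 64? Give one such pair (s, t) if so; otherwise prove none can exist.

Both 735 and 580 are divisible by gcd(735, 580) = 5, hence so is any combination 735s + 580t.
However 64 leaves remainder 4 on division by 5.
Therefore 735s + 580t = 64 has no solution in integers.

There are no such integers.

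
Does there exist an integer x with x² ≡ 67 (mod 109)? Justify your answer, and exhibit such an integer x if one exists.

No such integer exists.

Apply Euler's criterion with the prime 109: 67 is a quadratic residue iff 67^54 ≡ 1 (mod 109), and a non-residue iff it is ≡ −1.
Squaring successively (mod 109): 67^2 = 4489 ≡ 20; 67^4 ≡ 20² = 400 ≡ 73; 67^8 ≡ 73² = 5329 ≡ 97; 67^16 ≡ 97² = 9409 ≡ 35; 67^32 ≡ 35² = 1225 ≡ 26.
Since 54 = 32 + 16 + 4 + 2, 67^54 ≡ 26 · 35 · 73 · 20; multiplying out mod 109: 26·35 = 910 ≡ 38, then 38·73 = 2774 ≡ 49, then 49·20 = 980 ≡ 108. Thus 67^54 ≡ 108 ≡ −1 (mod 109).
By Euler's criterion 67 is a quadratic non-residue mod 109: no x satisfies x² ≡ 67 (mod 109).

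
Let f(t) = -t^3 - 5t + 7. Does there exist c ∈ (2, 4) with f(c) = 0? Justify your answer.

f has no root in that interval.

f(2) = -11 and f(4) = -77, both negative.
f'(t) = -3t^2 - 5 has discriminant 0² − 4·(-3)·(-5) = -60 < 0, so f' has no real roots and is negative for every real t.
So f is strictly decreasing; between 2 and 4 its values lie between f(2) = -11 and f(4) = -77, all negative. Therefore f has no root in (2, 4).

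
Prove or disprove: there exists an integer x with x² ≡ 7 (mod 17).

Since (17 − x)² ≡ x² (mod 17), it suffices to square x = 0, 1, …, 8: the residues are 0, 1, 4, 9, 16, 8, 2, 15, 13.
The set of squares mod 17 is therefore {0, 1, 2, 4, 8, 9, 13, 15, 16}, which does not contain 7.
Therefore x² ≡ 7 (mod 17) has no solution.

There is no such integer.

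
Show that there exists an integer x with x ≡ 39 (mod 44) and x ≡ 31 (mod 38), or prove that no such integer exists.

x = 259

gcd(44, 38) = 2. A simultaneous solution exists iff 39 ≡ 31 (mod 2); here 39 mod 2 = 1 = 31 mod 2, so it does.
List candidates x ≡ 39 (mod 44): 39, 83, 127, 171, 215, 259. Modulo 38 these are 1, 7, 13, 19, 25, 31; 259 gives 31 as required.
Verify: 259 = 5·44 + 39 and 259 = 6·38 + 31. ✓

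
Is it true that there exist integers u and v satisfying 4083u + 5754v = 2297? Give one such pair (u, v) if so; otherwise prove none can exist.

There are no such integers.

gcd(4083, 5754) = 3, so every integer of the form 4083u + 5754v is a multiple of 3.
But 2297 = 3·765 + 2, so 3 ∤ 2297.
So the equation is unsolvable over ℤ.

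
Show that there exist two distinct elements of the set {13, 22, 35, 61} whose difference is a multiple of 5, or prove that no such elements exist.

Two integers differ by a multiple of 5 exactly when they have the same residue mod 5. The residues are 13↦3, 22↦2, 35↦0, 61↦1.
All 4 residues are distinct, so no two elements differ by a multiple of 5.

No such pair exists.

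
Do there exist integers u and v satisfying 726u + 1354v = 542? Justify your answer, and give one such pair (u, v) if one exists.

Every value of 726u + 1354v is a multiple of gcd(726, 1354) = 2; since 2 ∣ 542, solutions exist.
Dividing through by 2 reduces the equation to 363u + 677v = 271.
Euclidean algorithm: 677 = 1·363 + 314, 363 = 1·314 + 49, 314 = 6·49 + 20, 49 = 2·20 + 9, 20 = 2·9 + 2, 9 = 4·2 + 1, 2 = 2·1 + 0.
Unwinding: 1 = 9 − 4·2 = 9 − 4·(20 − 2·9) = −4·20 + 9·9 = −4·20 + 9·(49 − 2·20) = 9·49 − 22·20 = 9·49 − 22·(314 − 6·49) = −22·314 + 141·49 = −22·314 + 141·(363 − 1·314) = 141·363 − 163·314 = 141·363 − 163·(677 − 1·363) = −163·677 + 304·363, i.e. 363·304 + 677·(-163) = 1.
Multiplying through by 271: u = 304·271 = 82384, v = (-163)·271 = -44173 is a solution.
Shifting by a multiple of (677, −363) keeps it a solution: u = 82384 − 121·677 = 467, v = -44173 + 121·363 = -250.
Indeed 726·467 + 1354·(-250) = 339042 − 338500 = 542.

u = 467, v = -250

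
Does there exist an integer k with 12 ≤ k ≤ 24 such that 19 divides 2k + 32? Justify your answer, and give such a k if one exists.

k = 22

For k = 12, 13, …, 21 the values 56, 58, 60, 62, 64, 66, 68, 70, 72, 74 are not multiples of 19. Try k = 22: 2·22 + 32 = 76 = 4·19, which is divisible by 19.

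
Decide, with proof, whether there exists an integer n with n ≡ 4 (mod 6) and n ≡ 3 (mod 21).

gcd(6, 21) = 3. If n ≡ 4 (mod 6) and n ≡ 3 (mod 21), then n ≡ 4 (mod 3) and n ≡ 3 (mod 3).
But 4 mod 3 = 1 while 3 mod 3 = 0, a contradiction.
Therefore no such n exists.

No, no such integer exists.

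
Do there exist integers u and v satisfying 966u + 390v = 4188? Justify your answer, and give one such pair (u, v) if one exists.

u = 33, v = -71

Since gcd(966, 390) = 6 and 4188 = 6·698, Bézout's identity guarantees a solution.
Dividing through by 6 reduces the equation to 161u + 65v = 698.
Run the Euclidean algorithm on 161 and 65: 161 = 2·65 + 31, 65 = 2·31 + 3, 31 = 10·3 + 1, 3 = 3·1 + 0.
Unwinding: 1 = 31 − 10·3 = 31 − 10·(65 − 2·31) = −10·65 + 21·31 = −10·65 + 21·(161 − 2·65) = 21·161 − 52·65, i.e. 161·21 + 65·(-52) = 1.
Times 698: 161·14658 + 65·(-36296) = 698, so (14658, -36296) solves it.
Shifting by a multiple of (65, −161) keeps it a solution: u = 14658 − 225·65 = 33, v = -36296 + 225·161 = -71.
Indeed 966·33 + 390·(-71) = 31878 − 27690 = 4188.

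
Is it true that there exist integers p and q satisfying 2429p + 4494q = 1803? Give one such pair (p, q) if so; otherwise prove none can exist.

gcd(2429, 4494) = 7, so every integer of the form 2429p + 4494q is a multiple of 7.
But 1803 is not a multiple of 7 (it leaves remainder 4).
So the equation is unsolvable over ℤ.

No, no such integers exist.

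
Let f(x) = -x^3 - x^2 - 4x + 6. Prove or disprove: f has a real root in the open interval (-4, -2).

No such root exists.

f(-4) = 70 and f(-2) = 18, both positive.
The derivative f'(x) = -3x^2 - 2x - 4 is a quadratic with discriminant (-2)² − 4·(-3)·(-4) = -44 < 0; it never vanishes, so it is always negative (sign of the leading coefficient).
Hence f is strictly decreasing on ℝ, and in particular on [-4, -2]. A strictly monotone function with same-sign endpoint values stays positive on the whole interval, so f has no zero in (-4, -2).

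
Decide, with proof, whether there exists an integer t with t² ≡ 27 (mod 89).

No such integer exists.

89 is prime, so by Euler's criterion 27 is a square mod 89 iff 27^((89−1)/2) = 27^44 ≡ 1 (mod 89).
Squaring successively (mod 89): 27^2 = 729 ≡ 17; 27^4 ≡ 17² = 289 ≡ 22; 27^8 ≡ 22² = 484 ≡ 39; 27^16 ≡ 39² = 1521 ≡ 8; 27^32 ≡ 8² = 64 ≡ 64.
Since 44 = 32 + 8 + 4, 27^44 ≡ 64 · 39 · 22; multiplying out mod 89: 64·39 = 2496 ≡ 4, then 4·22 = 88 ≡ 88. Thus 27^44 ≡ 88 ≡ −1 (mod 89).
The value −1 means 27 is a non-residue modulo 89, so t² ≡ 27 (mod 89) is impossible.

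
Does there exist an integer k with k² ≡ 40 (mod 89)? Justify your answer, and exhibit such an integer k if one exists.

k = 29

k = 29 works: 29² = 841, and 841 − 40 = 801 = 9·89.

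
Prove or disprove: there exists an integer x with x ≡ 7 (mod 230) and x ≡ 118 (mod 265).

No such integer exists.

Both moduli are multiples of 5 = gcd(230, 265), so any solution would satisfy x ≡ 7 and x ≡ 118 modulo 5 simultaneously.
These are incompatible: 7 − 118 = -111 is not divisible by 5.
Therefore no such x exists.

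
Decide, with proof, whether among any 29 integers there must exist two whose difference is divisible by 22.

True.

Each integer lies in one of the 22 residue classes modulo 22.
Placing 29 integers into 22 classes, some class receives at least two — say a and b.
Their difference a − b is then a multiple of 22.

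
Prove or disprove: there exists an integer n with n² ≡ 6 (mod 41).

41 is prime, so by Euler's criterion 6 is a square mod 41 iff 6^((41−1)/2) = 6^20 ≡ 1 (mod 41).
Repeated squaring mod 41: 6^2 = 36 ≡ 36; 6^4 ≡ 36² = 1296 ≡ 25; 6^8 ≡ 25² = 625 ≡ 10; 6^16 ≡ 10² = 100 ≡ 18.
Since 20 = 16 + 4, 6^20 ≡ 18 · 25; multiplying out mod 41: 18·25 = 450 ≡ 40. Thus 6^20 ≡ 40 ≡ −1 (mod 41).
By Euler's criterion 6 is a quadratic non-residue mod 41: no n satisfies n² ≡ 6 (mod 41).

No, no such integer exists.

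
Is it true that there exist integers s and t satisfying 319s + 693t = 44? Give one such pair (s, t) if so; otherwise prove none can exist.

Every value of 319s + 693t is a multiple of gcd(319, 693) = 11; since 11 ∣ 44, solutions exist.
Dividing through by 11 reduces the equation to 29s + 63t = 4.
Euclidean algorithm: 63 = 2·29 + 5, 29 = 5·5 + 4, 5 = 1·4 + 1, 4 = 4·1 + 0.
Working back up the chain: 1 = 5 − 1·4 = 5 − (29 − 5·5) = −29 + 6·5 = −29 + 6·(63 − 2·29) = 6·63 − 13·29. So 29·(-13) + 63·6 = 1.
Times 4: 29·(-52) + 63·24 = 4, so (-52, 24) solves it.
Shifting by a multiple of (63, −29) keeps it a solution: s = -52 + 1·63 = 11, t = 24 − 1·29 = -5.
Indeed 319·11 + 693·(-5) = 3509 − 3465 = 44.

s = 11, t = -5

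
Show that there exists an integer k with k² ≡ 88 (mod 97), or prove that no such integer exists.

k = 66

k = 66 works: 66² = 4356, and 4356 − 88 = 4268 = 44·97.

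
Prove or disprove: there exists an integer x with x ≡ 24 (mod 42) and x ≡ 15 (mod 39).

The moduli are not coprime: gcd(42, 39) = 3. Compatibility requires 3 ∣ (15 − 24) = -9, which holds, so solutions exist.
Put x = 24 + 42t, so we need 42t ≡ 30 (mod 39), equivalently (divide by 3) 14t ≡ 10 (mod 13).
14 ≡ 1 (mod 13), so this reads 1t ≡ 10 (mod 13). So t ≡ 10 (mod 13).
Then x = 24 + 42·10 = 444.
Check: 444 mod 42 = 24, 444 mod 39 = 15. ✓

x = 444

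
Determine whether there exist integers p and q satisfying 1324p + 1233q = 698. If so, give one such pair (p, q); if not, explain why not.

Since gcd(1324, 1233) = 1, every integer is an integer combination of 1324 and 1233.
Run the Euclidean algorithm on 1324 and 1233: 1324 = 1·1233 + 91, 1233 = 13·91 + 50, 91 = 1·50 + 41, 50 = 1·41 + 9, 41 = 4·9 + 5, 9 = 1·5 + 4, 5 = 1·4 + 1, 4 = 4·1 + 0.
Back-substituting, 1 = 5 − 1·4 = 5 − (9 − 1·5) = −9 + 2·5 = −9 + 2·(41 − 4·9) = 2·41 − 9·9 = 2·41 − 9·(50 − 1·41) = −9·50 + 11·41 = −9·50 + 11·(91 − 1·50) = 11·91 − 20·50 = 11·91 − 20·(1233 − 13·91) = −20·1233 + 271·91 = −20·1233 + 271·(1324 − 1·1233) = 271·1324 − 291·1233; that is, 1324·271 + 1233·(-291) = 1.
Scaling by 698 gives the particular solution (p, q) = (189158, -203118).
The general solution is p = 189158 + 1233k, q = -203118 − 1324k; taking k = -153 gives the smaller pair p = 509, q = -546.
Indeed 1324·509 + 1233·(-546) = 673916 − 673218 = 698.

p = 509, q = -546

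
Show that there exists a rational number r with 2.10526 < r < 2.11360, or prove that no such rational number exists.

Multiplying by 9: 9·2.10526 = 18.94734 and 9·2.11360 = 19.02240, so the integer 19 lies strictly between them.
So r = 19/9 works: it is a ratio of integers, and dividing 9·2.10526 < 19 < 9·2.11360 through by 9 gives 2.10526 < 19/9 < 2.11360.

r = 19/9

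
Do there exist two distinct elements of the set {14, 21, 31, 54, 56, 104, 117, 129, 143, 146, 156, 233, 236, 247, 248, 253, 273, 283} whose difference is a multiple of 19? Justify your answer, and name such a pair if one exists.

No such pair exists.

Two integers differ by a multiple of 19 exactly when they have the same residue mod 19. The residues are 14↦14, 21↦2, 31↦12, 54↦16, 56↦18, 104↦9, 117↦3, 129↦15, 143↦10, 146↦13, 156↦4, 233↦5, 236↦8, 247↦0, 248↦1, 253↦6, 273↦7, 283↦17.
These 18 residues are pairwise different, hence no difference of two elements is divisible by 19.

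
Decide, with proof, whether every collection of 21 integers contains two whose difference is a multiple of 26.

Try 21 consecutive integers, 3, 4, …, 23. Their remainders mod 26 are 3, 4, 5, 6, 7, 8, 9, 10, 11, 12, 13, 14, 15, 16, 17, 18, 19, 20, 21, 22, 23 — pairwise different, as any 21 ≤ 26 consecutive integers have distinct residues.
Any two of them differ by at most 20 < 26 and by at least 1, so no difference is a multiple of 26.

No; for instance {3, 4, 5, 6, 7, 8, 9, 10, 11, 12, 13, 14, 15, 16, 17, 18, 19, 20, 21, 22, 23} is a counterexample.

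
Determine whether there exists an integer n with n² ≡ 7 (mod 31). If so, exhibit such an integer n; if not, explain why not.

Take n = 21. Then 21² = 441 = 14·31 + 7, so 21² ≡ 7 (mod 31).

n = 21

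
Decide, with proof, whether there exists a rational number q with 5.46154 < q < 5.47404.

Scale by 15: the interval becomes (81.92310, 82.11060), which contains the integer 82.
Dividing back, 5.46154 < 82/15 < 5.47404, and 82/15 is rational.

q = 82/15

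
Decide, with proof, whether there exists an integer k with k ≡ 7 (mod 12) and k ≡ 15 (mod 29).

gcd(12, 29) = 1, so the Chinese Remainder Theorem guarantees exactly one residue class mod 348 satisfying both.
Write k = 7 + 12t and require 7 + 12t ≡ 15 (mod 29), i.e. 12t ≡ 8 (mod 29).
Since 12·17 = 204 = 7·29 + 1, the inverse of 12 mod 29 is 17.
Multiplying by 17: t ≡ 17·8 = 136 ≡ 20 (mod 29).
Taking t = 20 gives k = 7 + 12·20 = 247.
Check: 247 mod 12 = 7, 247 mod 29 = 15. ✓

k = 247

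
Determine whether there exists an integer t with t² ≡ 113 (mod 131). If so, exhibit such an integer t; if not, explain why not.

t = 84

Take t = 84. Then 84² = 7056 = 53·131 + 113, so 84² ≡ 113 (mod 131).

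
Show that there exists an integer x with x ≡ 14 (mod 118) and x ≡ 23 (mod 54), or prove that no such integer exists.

No such integer exists.

Reduce both congruences modulo 2, which divides 118 and 54: they say x ≡ 14 (mod 2) and x ≡ 23 (mod 2).
But 14 mod 2 = 0 while 23 mod 2 = 1, a contradiction.
Hence the system has no solution.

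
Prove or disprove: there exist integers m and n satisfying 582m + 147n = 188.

No such integers exist.

gcd(582, 147) = 3, so every integer of the form 582m + 147n is a multiple of 3.
But 188 is not a multiple of 3 (it leaves remainder 2).
So the equation is unsolvable over ℤ.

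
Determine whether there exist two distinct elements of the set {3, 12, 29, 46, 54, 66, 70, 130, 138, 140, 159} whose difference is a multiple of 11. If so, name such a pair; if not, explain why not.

Two integers differ by a multiple of 11 exactly when they have the same residue mod 11. The residues are 3↦3, 12↦1, 29↦7, 46↦2, 54↦10, 66↦0, 70↦4, 130↦9, 138↦6, 140↦8, 159↦5.
These 11 residues are pairwise different, hence no difference of two elements is divisible by 11.

There is no such pair.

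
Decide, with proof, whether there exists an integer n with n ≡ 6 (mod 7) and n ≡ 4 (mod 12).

gcd(7, 12) = 1, so the Chinese Remainder Theorem guarantees exactly one residue class mod 84 satisfying both.
Any solution of the first congruence is n = 6 + 7t; substituting into the second, 7t ≡ 4 − 6 ≡ 10 (mod 12).
Note 7·7 = 49 ≡ 1 (mod 12) (as 49 − 1 = 4·12), so 7⁻¹ ≡ 7.
Multiplying by 7: t ≡ 7·10 = 70 ≡ 10 (mod 12).
Taking t = 10 gives n = 6 + 7·10 = 76.
Indeed 76 ≡ 6 (mod 7) and 76 ≡ 4 (mod 12).

n = 76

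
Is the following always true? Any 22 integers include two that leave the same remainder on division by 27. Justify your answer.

No, the set {16, 17, 18, 19, 20, 21, 22, 23, 24, 25, 26, 27, 28, 29, 30, 31, 32, 33, 34, 35, 36, 37} is a counterexample.

Consider the 22 integers 16, 17, …, 37. They lie in distinct residue classes modulo 27, since 22 ≤ 27.
So no two of them leave the same remainder on division by 27; the claim fails for this set.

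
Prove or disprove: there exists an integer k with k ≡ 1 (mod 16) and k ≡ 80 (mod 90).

Both moduli are multiples of 2 = gcd(16, 90), so any solution would satisfy k ≡ 1 and k ≡ 80 modulo 2 simultaneously.
However 1 ≡ 1 and 80 ≡ 0 (mod 2), and 1 ≠ 0.
So no integer satisfies both congruences.

No, no such integer exists.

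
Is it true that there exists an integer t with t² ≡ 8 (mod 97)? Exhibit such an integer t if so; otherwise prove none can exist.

t = 28

t = 28 works: 28² = 784, and 784 − 8 = 776 = 8·97.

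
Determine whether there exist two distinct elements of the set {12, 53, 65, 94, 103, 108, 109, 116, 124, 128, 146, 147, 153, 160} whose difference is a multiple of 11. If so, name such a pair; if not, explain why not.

53 and 108 are such a pair.

53 mod 11 = 9 and 108 mod 11 = 9, so 108 − 53 = 55 = 5·11.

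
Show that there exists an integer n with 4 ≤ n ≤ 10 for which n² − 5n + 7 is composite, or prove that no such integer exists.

n = 7

At n = 7: 7² − 5·7 + 7 = 21 = 3·7, which is composite.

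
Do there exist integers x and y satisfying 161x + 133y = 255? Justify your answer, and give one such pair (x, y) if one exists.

There are no such integers.

Both 161 and 133 are divisible by gcd(161, 133) = 7, hence so is any combination 161x + 133y.
But 255 = 7·36 + 3, so 7 ∤ 255.
Hence no integers x, y satisfy the equation.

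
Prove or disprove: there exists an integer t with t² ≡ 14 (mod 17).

Squares mod 17 repeat after t = 8 (as (−t)² = t²); for t = 0..8 they are 0, 1, 4, 9, 16, 8, 2, 15, 13.
So the quadratic residues mod 17 are {0, 1, 2, 4, 8, 9, 13, 15, 16}, and 14 is not among them.
Therefore t² ≡ 14 (mod 17) has no solution.

There is no such integer.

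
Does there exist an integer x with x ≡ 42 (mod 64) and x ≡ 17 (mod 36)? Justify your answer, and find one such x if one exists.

Reduce both congruences modulo 4, which divides 64 and 36: they say x ≡ 42 (mod 4) and x ≡ 17 (mod 4).
These are incompatible: 42 − 17 = 25 is not divisible by 4.
Therefore no such x exists.

There is no such integer.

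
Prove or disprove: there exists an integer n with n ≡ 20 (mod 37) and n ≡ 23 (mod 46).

gcd(37, 46) = 1, so the Chinese Remainder Theorem guarantees exactly one residue class mod 1702 satisfying both.
Write n = 20 + 37t and require 20 + 37t ≡ 23 (mod 46), i.e. 37t ≡ 3 (mod 46).
To invert 37 modulo 46: 46 = 1·37 + 9, 37 = 4·9 + 1, 9 = 9·1 + 0, and unwinding, 1 = 37 − 4·9 = 37 − 4·(46 − 1·37) = −4·46 + 5·37. Thus 37⁻¹ ≡ 5 (mod 46).
Therefore t ≡ 5·3 = 15 (mod 46).
Taking t = 15 gives n = 20 + 37·15 = 575.
Verify: 575 = 15·37 + 20 and 575 = 12·46 + 23. ✓

n = 575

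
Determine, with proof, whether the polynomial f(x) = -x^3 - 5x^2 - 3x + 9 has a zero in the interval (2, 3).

f has no root in that interval.

The endpoint values f(2) = -25 and f(3) = -72 are both negative. Claim: f(x) < 0 for every x in (2, 3).
Shift to the endpoint 2: with x = 2 + u (0 < u < 1), one computes f(2 + u) = -u^3 - 11u^2 - 35u - 25.
All 4 nonzero coefficients of this polynomial in u are negative; hence for u > 0 the value is a sum of negative terms (the constant -25 among them).
Therefore f(x) < 0 throughout (2, 3), and f has no zero there.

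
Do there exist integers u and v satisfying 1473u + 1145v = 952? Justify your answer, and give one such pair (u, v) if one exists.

u = 729, v = -937

Since gcd(1473, 1145) = 1, every integer is an integer combination of 1473 and 1145.
Run the Euclidean algorithm on 1473 and 1145: 1473 = 1·1145 + 328, 1145 = 3·328 + 161, 328 = 2·161 + 6, 161 = 26·6 + 5, 6 = 1·5 + 1, 5 = 5·1 + 0.
Working back up the chain: 1 = 6 − 1·5 = 6 − (161 − 26·6) = −161 + 27·6 = −161 + 27·(328 − 2·161) = 27·328 − 55·161 = 27·328 − 55·(1145 − 3·328) = −55·1145 + 192·328 = −55·1145 + 192·(1473 − 1·1145) = 192·1473 − 247·1145. So 1473·192 + 1145·(-247) = 1.
Multiplying through by 952: u = 192·952 = 182784, v = (-247)·952 = -235144 is a solution.
The general solution is u = 182784 + 1145k, v = -235144 − 1473k; taking k = -159 gives the smaller pair u = 729, v = -937.
Indeed 1473·729 + 1145·(-937) = 1073817 − 1072865 = 952.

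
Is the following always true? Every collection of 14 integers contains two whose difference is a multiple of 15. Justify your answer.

No, the set {37, 38, 39, 40, 41, 42, 43, 44, 45, 46, 47, 48, 49, 50} is a counterexample.

Take the 14 consecutive integers 37, 38, …, 50: their residues mod 15 are all distinct because 14 ≤ 15.
Any two of them differ by at most 13 < 15 and by at least 1, so no difference is a multiple of 15.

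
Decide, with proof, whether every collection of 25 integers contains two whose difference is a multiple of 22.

Partition the integers by their residue mod 22; there are 22 classes.
With 25 integers and only 22 classes, the pigeonhole principle forces two of them, say a and b, into the same class.
Then a ≡ b (mod 22), i.e. 22 ∣ (a − b).

Yes, this is always true.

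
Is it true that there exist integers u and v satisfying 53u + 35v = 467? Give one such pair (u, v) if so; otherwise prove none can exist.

u = 24, v = -23

Since gcd(53, 35) = 1, every integer is an integer combination of 53 and 35.
Euclidean algorithm: 53 = 1·35 + 18, 35 = 1·18 + 17, 18 = 1·17 + 1, 17 = 17·1 + 0.
Working back up the chain: 1 = 18 − 1·17 = 18 − (35 − 1·18) = −35 + 2·18 = −35 + 2·(53 − 1·35) = 2·53 − 3·35. So 53·2 + 35·(-3) = 1.
Times 467: 53·934 + 35·(-1401) = 467, so (934, -1401) solves it.
The general solution is u = 934 + 35k, v = -1401 − 53k; taking k = -26 gives the smaller pair u = 24, v = -23.
Check: 53·24 + 35·(-23) = 1272 − 805 = 467. ✓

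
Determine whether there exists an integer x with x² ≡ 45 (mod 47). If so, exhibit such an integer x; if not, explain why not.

No, no such integer exists.

47 is prime, so by Euler's criterion 45 is a square mod 47 iff 45^((47−1)/2) = 45^23 ≡ 1 (mod 47).
Squaring successively (mod 47): 45^2 = 2025 ≡ 4; 45^4 ≡ 4² = 16 ≡ 16; 45^8 ≡ 16² = 256 ≡ 21; 45^16 ≡ 21² = 441 ≡ 18.
Since 23 = 16 + 4 + 2 + 1, 45^23 ≡ 18 · 16 · 4 · 45; multiplying out mod 47: 18·16 = 288 ≡ 6, then 6·4 = 24 ≡ 24, then 24·45 = 1080 ≡ 46. Thus 45^23 ≡ 46 ≡ −1 (mod 47).
By Euler's criterion 45 is a quadratic non-residue mod 47: no x satisfies x² ≡ 45 (mod 47).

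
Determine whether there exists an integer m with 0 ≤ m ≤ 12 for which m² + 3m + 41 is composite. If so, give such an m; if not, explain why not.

At m = 2: 2² + 3·2 + 41 = 51 = 3·17, which is composite.

m = 2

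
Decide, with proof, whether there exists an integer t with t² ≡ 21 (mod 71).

There is no such integer.

Apply Euler's criterion with the prime 71: 21 is a quadratic residue iff 21^35 ≡ 1 (mod 71), and a non-residue iff it is ≡ −1.
Squaring successively (mod 71): 21^2 = 441 ≡ 15; 21^4 ≡ 15² = 225 ≡ 12; 21^8 ≡ 12² = 144 ≡ 2; 21^16 ≡ 2² = 4 ≡ 4; 21^32 ≡ 4² = 16 ≡ 16.
Since 35 = 32 + 2 + 1, 21^35 ≡ 16 · 15 · 21; multiplying out mod 71: 16·15 = 240 ≡ 27, then 27·21 = 567 ≡ 70. Thus 21^35 ≡ 70 ≡ −1 (mod 71).
By Euler's criterion 21 is a quadratic non-residue mod 71: no t satisfies t² ≡ 21 (mod 71).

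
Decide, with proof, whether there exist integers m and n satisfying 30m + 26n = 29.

Both 30 and 26 are divisible by gcd(30, 26) = 2, hence so is any combination 30m + 26n.
But 29 = 2·14 + 1, so 2 ∤ 29.
Therefore 30m + 26n = 29 has no solution in integers.

No such integers exist.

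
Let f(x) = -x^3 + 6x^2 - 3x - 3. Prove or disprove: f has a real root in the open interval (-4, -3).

No such root exists.

The endpoint values f(-4) = 169 and f(-3) = 87 are both positive. Claim: f(x) > 0 for every x in (-4, -3).
Substitute x = -3 − u, where 0 < u < 1 on the interval. Expanding, f(-3 − u) = u^3 + 15u^2 + 66u + 87.
All 4 nonzero coefficients of this polynomial in u are positive; hence for u > 0 the value is a sum of positive terms (the constant 87 among them).
Therefore f(x) > 0 throughout (-4, -3), and f has no zero there.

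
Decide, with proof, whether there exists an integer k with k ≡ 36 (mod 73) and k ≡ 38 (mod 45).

Since 73 and 45 share no common factor, CRT says the pair of congruences has a solution (unique mod 3285).
Any solution of the first congruence is k = 36 + 73t; substituting into the second, 73t ≡ 38 − 36 ≡ 2 (mod 45).
73 ≡ 28 (mod 45), so this reads 28t ≡ 2 (mod 45). Note 28·37 = 1036 ≡ 1 (mod 45) (as 1036 − 1 = 23·45), so 28⁻¹ ≡ 37.
Therefore t ≡ 37·2 = 74 ≡ 29 (mod 45).
Taking t = 29 gives k = 36 + 73·29 = 2153.
Check: 2153 mod 73 = 36, 2153 mod 45 = 38. ✓

k = 2153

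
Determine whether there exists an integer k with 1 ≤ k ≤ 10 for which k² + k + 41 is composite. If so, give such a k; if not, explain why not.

No such integer k in that range exists.

The values for k = 1, 2, …, 10 are 43, 47, 53, 61, 71, 83, 97, 113, 131, 151, and each of these is prime.
So no value in the range makes the expression composite.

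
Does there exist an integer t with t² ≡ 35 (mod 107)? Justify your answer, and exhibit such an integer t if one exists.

t = 28

t = 28 works: 28² = 784, and 784 − 35 = 749 = 7·107.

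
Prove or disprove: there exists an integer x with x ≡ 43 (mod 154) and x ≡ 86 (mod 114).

Both moduli are multiples of 2 = gcd(154, 114), so any solution would satisfy x ≡ 43 and x ≡ 86 modulo 2 simultaneously.
But 43 mod 2 = 1 while 86 mod 2 = 0, a contradiction.
Hence the system has no solution.

No such integer exists.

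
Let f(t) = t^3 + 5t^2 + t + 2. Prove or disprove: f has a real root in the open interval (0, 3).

No.

The endpoint values f(0) = 2 and f(3) = 77 are both positive. Claim: f(t) > 0 for every t in (0, 3).
Every nonzero coefficient of f(t) = t^3 + 5t^2 + t + 2 is positive; for t > 0 each term then has that sign, and the constant term 2 is strictly positive.
So f is strictly positive on (0, 3); no root exists in the interval.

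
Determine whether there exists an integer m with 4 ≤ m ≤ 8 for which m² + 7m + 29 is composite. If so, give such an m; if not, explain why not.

No such integer m in that range exists.

The values for m = 4, 5, …, 8 are 73, 89, 107, 127, 149, and each of these is prime.
So no value in the range makes the expression composite.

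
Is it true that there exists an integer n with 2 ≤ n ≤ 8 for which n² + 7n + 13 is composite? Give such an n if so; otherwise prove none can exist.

At n = 7: 7² + 7·7 + 13 = 111 = 3·37, which is composite.

n = 7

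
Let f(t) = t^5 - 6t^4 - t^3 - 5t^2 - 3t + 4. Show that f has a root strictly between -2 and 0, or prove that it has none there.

f(-2) = -130 and f(0) = 4, which have opposite signs.
As a polynomial, f is continuous on every closed interval.
By the Intermediate Value Theorem f must vanish at some point of (-2, 0).

Yes, f has a root in the interval.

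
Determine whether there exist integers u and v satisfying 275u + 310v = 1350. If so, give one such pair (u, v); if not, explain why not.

u = 50, v = -40

gcd(275, 310) = 5, and 5 divides 1350, so integer solutions exist.
Dividing through by 5 reduces the equation to 55u + 62v = 270.
Run the Euclidean algorithm on 62 and 55: 62 = 1·55 + 7, 55 = 7·7 + 6, 7 = 1·6 + 1, 6 = 6·1 + 0.
Working back up the chain: 1 = 7 − 1·6 = 7 − (55 − 7·7) = −55 + 8·7 = −55 + 8·(62 − 1·55) = 8·62 − 9·55. So 55·(-9) + 62·8 = 1.
Multiplying through by 270: u = (-9)·270 = -2430, v = 8·270 = 2160 is a solution.
The general solution is u = -2430 + 62k, v = 2160 − 55k; taking k = 40 gives the smaller pair u = 50, v = -40.
Indeed 275·50 + 310·(-40) = 13750 − 12400 = 1350.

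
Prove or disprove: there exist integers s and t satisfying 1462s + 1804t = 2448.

s = 610, t = -493

Since gcd(1462, 1804) = 2 and 2448 = 2·1224, Bézout's identity guarantees a solution.
Dividing through by 2 reduces the equation to 731s + 902t = 1224.
Run the Euclidean algorithm on 902 and 731: 902 = 1·731 + 171, 731 = 4·171 + 47, 171 = 3·47 + 30, 47 = 1·30 + 17, 30 = 1·17 + 13, 17 = 1·13 + 4, 13 = 3·4 + 1, 4 = 4·1 + 0.
Back-substituting, 1 = 13 − 3·4 = 13 − 3·(17 − 1·13) = −3·17 + 4·13 = −3·17 + 4·(30 − 1·17) = 4·30 − 7·17 = 4·30 − 7·(47 − 1·30) = −7·47 + 11·30 = −7·47 + 11·(171 − 3·47) = 11·171 − 40·47 = 11·171 − 40·(731 − 4·171) = −40·731 + 171·171 = −40·731 + 171·(902 − 1·731) = 171·902 − 211·731; that is, 731·(-211) + 902·171 = 1.
Times 1224: 731·(-258264) + 902·209304 = 1224, so (-258264, 209304) solves it.
Shifting by a multiple of (902, −731) keeps it a solution: s = -258264 + 287·902 = 610, t = 209304 − 287·731 = -493.
Indeed 1462·610 + 1804·(-493) = 891820 − 889372 = 2448.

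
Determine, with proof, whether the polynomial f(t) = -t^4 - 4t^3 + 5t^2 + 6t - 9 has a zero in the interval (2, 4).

No such root exists.

f(2) = -25 and f(4) = -417, both negative, so a sign-change argument is unavailable; we show f keeps this sign on the whole interval.
Shift to the endpoint 2: with t = 2 + u (0 < u < 2), one computes f(2 + u) = -u^4 - 12u^3 - 43u^2 - 54u - 25.
The nonzero coefficients here are all negative, so for u > 0 every term is negative (or zero), and the constant term -25 is strictly negative.
So f is strictly negative on (2, 4); no root exists in the interval.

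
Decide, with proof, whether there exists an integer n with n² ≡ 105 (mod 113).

n = 52

n = 52 works: 52² = 2704, and 2704 − 105 = 2599 = 23·113.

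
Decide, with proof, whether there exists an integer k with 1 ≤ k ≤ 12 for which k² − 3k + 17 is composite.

At k = 7: 7² − 3·7 + 17 = 45 = 3·15, which is composite.

k = 7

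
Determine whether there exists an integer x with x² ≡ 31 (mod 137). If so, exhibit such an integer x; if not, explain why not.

No such integer exists.

137 is prime, so by Euler's criterion 31 is a square mod 137 iff 31^((137−1)/2) = 31^68 ≡ 1 (mod 137).
Repeated squaring mod 137: 31^2 = 961 ≡ 2; 31^4 ≡ 2² = 4 ≡ 4; 31^8 ≡ 4² = 16 ≡ 16; 31^16 ≡ 16² = 256 ≡ 119; 31^32 ≡ 119² = 14161 ≡ 50; 31^64 ≡ 50² = 2500 ≡ 34.
Since 68 = 64 + 4, 31^68 ≡ 34 · 4; multiplying out mod 137: 34·4 = 136 ≡ 136. Thus 31^68 ≡ 136 ≡ −1 (mod 137).
The value −1 means 31 is a non-residue modulo 137, so x² ≡ 31 (mod 137) is impossible.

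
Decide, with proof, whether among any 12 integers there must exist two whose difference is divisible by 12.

No, the set {34, 35, 36, 37, 38, 39, 40, 41, 42, 43, 44, 45} is a counterexample.

Consider the 12 integers 34, 35, …, 45. They lie in distinct residue classes modulo 12, since 12 ≤ 12.
The differences between them range over 1, …, 11, none of which is divisible by 12.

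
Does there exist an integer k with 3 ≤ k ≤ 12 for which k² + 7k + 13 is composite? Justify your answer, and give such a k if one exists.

k = 10

At k = 10: 10² + 7·10 + 13 = 183 = 3·61, which is composite.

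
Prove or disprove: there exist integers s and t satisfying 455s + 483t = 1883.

Since gcd(455, 483) = 7 and 1883 = 7·269, Bézout's identity guarantees a solution.
Dividing through by 7 reduces the equation to 65s + 69t = 269.
Dividing repeatedly: 69 = 1·65 + 4, 65 = 16·4 + 1, 4 = 4·1 + 0.
Unwinding: 1 = 65 − 16·4 = 65 − 16·(69 − 1·65) = −16·69 + 17·65, i.e. 65·17 + 69·(-16) = 1.
Scaling by 269 gives the particular solution (s, t) = (4573, -4304).
Shifting by a multiple of (69, −65) keeps it a solution: s = 4573 − 66·69 = 19, t = -4304 + 66·65 = -14.
Check: 455·19 + 483·(-14) = 8645 − 6762 = 1883. ✓

s = 19, t = -14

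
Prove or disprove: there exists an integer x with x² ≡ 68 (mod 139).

Apply Euler's criterion with the prime 139: 68 is a quadratic residue iff 68^69 ≡ 1 (mod 139), and a non-residue iff it is ≡ −1.
Squaring successively (mod 139): 68^2 = 4624 ≡ 37; 68^4 ≡ 37² = 1369 ≡ 118; 68^8 ≡ 118² = 13924 ≡ 24; 68^16 ≡ 24² = 576 ≡ 20; 68^32 ≡ 20² = 400 ≡ 122; 68^64 ≡ 122² = 14884 ≡ 11.
Since 69 = 64 + 4 + 1, 68^69 ≡ 11 · 118 · 68; multiplying out mod 139: 11·118 = 1298 ≡ 47, then 47·68 = 3196 ≡ 138. Thus 68^69 ≡ 138 ≡ −1 (mod 139).
By Euler's criterion 68 is a quadratic non-residue mod 139: no x satisfies x² ≡ 68 (mod 139).

No such integer exists.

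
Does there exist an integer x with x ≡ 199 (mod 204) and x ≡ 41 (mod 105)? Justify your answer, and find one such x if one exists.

gcd(204, 105) = 3. If x ≡ 199 (mod 204) and x ≡ 41 (mod 105), then x ≡ 199 (mod 3) and x ≡ 41 (mod 3).
These are incompatible: 199 − 41 = 158 is not divisible by 3.
Hence the system has no solution.

No such integer exists.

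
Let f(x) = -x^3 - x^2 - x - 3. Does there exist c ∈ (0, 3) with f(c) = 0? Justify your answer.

f(0) = -3 and f(3) = -42, both negative.
The derivative f'(x) = -3x^2 - 2x - 1 is a quadratic with discriminant (-2)² − 4·(-3)·(-1) = -8 < 0; it never vanishes, so it is always negative (sign of the leading coefficient).
So f is strictly decreasing; between 0 and 3 its values lie between f(0) = -3 and f(3) = -42, all negative. Therefore f has no root in (0, 3).

f has no root in that interval.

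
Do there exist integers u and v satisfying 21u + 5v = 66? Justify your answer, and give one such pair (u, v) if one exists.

u = 1, v = 9

Since gcd(21, 5) = 1, every integer is an integer combination of 21 and 5.
Run the Euclidean algorithm on 21 and 5: 21 = 4·5 + 1, 5 = 5·1 + 0.
Unwinding: 1 = 21 − 4·5, i.e. 21·1 + 5·(-4) = 1.
Scaling by 66 gives the particular solution (u, v) = (66, -264).
Subtracting 13·5 from u and adding 13·21 to v gives the tidier solution (1, 9).
Check: 21·1 + 5·9 = 21 + 45 = 66. ✓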